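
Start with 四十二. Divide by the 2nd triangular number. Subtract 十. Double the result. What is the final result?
Convert 四十二 (Chinese numeral) → 4×10 + 2 = 42 (decimal)
Start: 42
Convert the 2nd triangular number (triangular index) → 2×3/2 = 3 (decimal)
42 ÷ 3 = 14
Convert 十 (Chinese numeral) → 1×10 = 10 (decimal)
14 - 10 = 4
4 × 2 = 8
8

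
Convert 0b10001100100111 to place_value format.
Convert 0b10001100100111 (binary) → 8192 + 512 + 256 + 32 + 4 + 2 + 1 = 8999 (decimal)
Convert 8999 (decimal) → 8999 = 8×1000 + 9×100 + 9×10 + 9 → 8 thousands, 9 hundreds, 9 tens, 9 ones (place-value notation)
8 thousands, 9 hundreds, 9 tens, 9 ones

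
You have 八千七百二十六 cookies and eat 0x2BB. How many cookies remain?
Convert 八千七百二十六 (Chinese numeral) → 8×1000 + 7×100 + 2×10 + 6 = 8726 (decimal)
Convert 0x2BB (hexadecimal) → 2×256 + 11×16 + 11 = 699 (decimal)
Compute 8726 - 699 = 8027
8027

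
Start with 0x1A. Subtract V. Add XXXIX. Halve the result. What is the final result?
Convert 0x1A (hexadecimal) → 1×16 + 10 = 26 (decimal)
Start: 26
Convert V (Roman numeral) → 5 (decimal)
26 - 5 = 21
Convert XXXIX (Roman numeral) → 10 + 10 + 10 + 9 = 39 (decimal)
21 + 39 = 60
60 ÷ 2 = 30
30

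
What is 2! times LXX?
Convert 2! (factorial) → 2 (decimal)
Convert LXX (Roman numeral) → 50 + 10 + 10 = 70 (decimal)
Compute 2 × 70 = 140
140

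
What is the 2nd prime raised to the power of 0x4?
Convert the 2nd prime (prime index) → 3 (decimal)
Convert 0x4 (hexadecimal) → 4 (decimal)
Compute 3 ^ 4 = 81
81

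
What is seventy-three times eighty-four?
Convert seventy-three (English words) → 73 (decimal)
Convert eighty-four (English words) → 84 (decimal)
Compute 73 × 84 = 6132
6132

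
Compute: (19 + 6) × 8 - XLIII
Convert XLIII (Roman numeral) → 40 + 1 + 1 + 1 = 43 (decimal)
Expression in decimal: (19 + 6) × 8 - 43
Parentheses first: 19 + 6 = 25
Multiply: 25 × 8 = 200
Subtract: 200 - 43 = 157
157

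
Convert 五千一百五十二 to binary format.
Convert 五千一百五十二 (Chinese numeral) → 5×1000 + 1×100 + 5×10 + 2 = 5152 (decimal)
Convert 5152 (decimal) → 5152 = 4096 + 1024 + 32 → 0b1010000100000 (binary)
0b1010000100000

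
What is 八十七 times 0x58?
Convert 八十七 (Chinese numeral) → 8×10 + 7 = 87 (decimal)
Convert 0x58 (hexadecimal) → 5×16 + 8 = 88 (decimal)
Compute 87 × 88 = 7656
7656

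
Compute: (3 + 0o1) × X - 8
Convert 0o1 (octal) → 1 (decimal)
Convert X (Roman numeral) → 10 (decimal)
Expression in decimal: (3 + 1) × 10 - 8
Parentheses first: 3 + 1 = 4
Multiply: 4 × 10 = 40
Subtract: 40 - 8 = 32
32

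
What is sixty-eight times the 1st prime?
Convert sixty-eight (English words) → 68 (decimal)
Convert the 1st prime (prime index) → 2 (decimal)
Compute 68 × 2 = 136
136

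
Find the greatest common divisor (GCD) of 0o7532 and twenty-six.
Convert 0o7532 (octal) → 7×512 + 5×64 + 3×8 + 2 = 3930 (decimal)
Convert twenty-six (English words) → 26 (decimal)
Compute gcd(3930, 26) = 2
2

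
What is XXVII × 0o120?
Convert XXVII (Roman numeral) → 10 + 10 + 5 + 1 + 1 = 27 (decimal)
Convert 0o120 (octal) → 1×64 + 2×8 = 80 (decimal)
Compute 27 × 80 = 2160
2160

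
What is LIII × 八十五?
Convert LIII (Roman numeral) → 50 + 1 + 1 + 1 = 53 (decimal)
Convert 八十五 (Chinese numeral) → 8×10 + 5 = 85 (decimal)
Compute 53 × 85 = 4505
4505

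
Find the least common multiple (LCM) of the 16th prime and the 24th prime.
Convert the 16th prime (prime index) → 53 (decimal)
Convert the 24th prime (prime index) → 89 (decimal)
Compute lcm(53, 89) = 4717
4717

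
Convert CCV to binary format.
Convert CCV (Roman numeral) → 100 + 100 + 5 = 205 (decimal)
Convert 205 (decimal) → 205 = 128 + 64 + 8 + 4 + 1 → 0b11001101 (binary)
0b11001101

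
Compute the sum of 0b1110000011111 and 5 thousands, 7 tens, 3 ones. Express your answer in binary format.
Convert 0b1110000011111 (binary) → 4096 + 2048 + 1024 + 16 + 8 + 4 + 2 + 1 = 7199 (decimal)
Convert 5 thousands, 7 tens, 3 ones (place-value notation) → 5×1000 + 7×10 + 3 = 5073 (decimal)
Compute 7199 + 5073 = 12272
Convert 12272 (decimal) → 12272 = 8192 + 2048 + 1024 + 512 + 256 + 128 + 64 + 32 + 16 → 0b10111111110000 (binary)
0b10111111110000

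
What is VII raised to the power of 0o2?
Convert VII (Roman numeral) → 5 + 1 + 1 = 7 (decimal)
Convert 0o2 (octal) → 2 (decimal)
Compute 7 ^ 2 = 49
49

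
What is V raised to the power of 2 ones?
Convert V (Roman numeral) → 5 (decimal)
Convert 2 ones (place-value notation) → 2 (decimal)
Compute 5 ^ 2 = 25
25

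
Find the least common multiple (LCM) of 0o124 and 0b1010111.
Convert 0o124 (octal) → 1×64 + 2×8 + 4 = 84 (decimal)
Convert 0b1010111 (binary) → 64 + 16 + 4 + 2 + 1 = 87 (decimal)
Compute lcm(84, 87) = 2436
2436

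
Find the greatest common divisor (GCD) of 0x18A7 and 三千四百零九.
Convert 0x18A7 (hexadecimal) → 1×4096 + 8×256 + 10×16 + 7 = 6311 (decimal)
Convert 三千四百零九 (Chinese numeral) → 3×1000 + 4×100 + 9 = 3409 (decimal)
Compute gcd(6311, 3409) = 1
1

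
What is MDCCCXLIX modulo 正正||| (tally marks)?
Convert MDCCCXLIX (Roman numeral) → 1000 + 500 + 100 + 100 + 100 + 40 + 9 = 1849 (decimal)
Convert 正正||| (tally marks) → 5 + 5 + 3 = 13 (decimal)
Compute 1849 mod 13 = 3
3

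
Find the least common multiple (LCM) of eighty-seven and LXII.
Convert eighty-seven (English words) → 87 (decimal)
Convert LXII (Roman numeral) → 50 + 10 + 1 + 1 = 62 (decimal)
Compute lcm(87, 62) = 5394
5394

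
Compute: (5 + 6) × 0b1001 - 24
Convert 0b1001 (binary) → 8 + 1 = 9 (decimal)
Expression in decimal: (5 + 6) × 9 - 24
Parentheses first: 5 + 6 = 11
Multiply: 11 × 9 = 99
Subtract: 99 - 24 = 75
75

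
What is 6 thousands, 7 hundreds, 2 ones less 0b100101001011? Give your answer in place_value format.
Convert 6 thousands, 7 hundreds, 2 ones (place-value notation) → 6×1000 + 7×100 + 2 = 6702 (decimal)
Convert 0b100101001011 (binary) → 2048 + 256 + 64 + 8 + 2 + 1 = 2379 (decimal)
Compute 6702 - 2379 = 4323
Convert 4323 (decimal) → 4323 = 4×1000 + 3×100 + 2×10 + 3 → 4 thousands, 3 hundreds, 2 tens, 3 ones (place-value notation)
4 thousands, 3 hundreds, 2 tens, 3 ones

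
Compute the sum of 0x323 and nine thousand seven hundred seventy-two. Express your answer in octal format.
Convert 0x323 (hexadecimal) → 3×256 + 2×16 + 3 = 803 (decimal)
Convert nine thousand seven hundred seventy-two (English words) → 9×1000 + 7×100 + 72 = 9772 (decimal)
Compute 803 + 9772 = 10575
Convert 10575 (decimal) → 10575 = 2×4096 + 4×512 + 5×64 + 1×8 + 7 → 0o24517 (octal)
0o24517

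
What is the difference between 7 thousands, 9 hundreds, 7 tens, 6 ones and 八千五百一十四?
Convert 7 thousands, 9 hundreds, 7 tens, 6 ones (place-value notation) → 7×1000 + 9×100 + 7×10 + 6 = 7976 (decimal)
Convert 八千五百一十四 (Chinese numeral) → 8×1000 + 5×100 + 1×10 + 4 = 8514 (decimal)
Difference: |7976 - 8514| = 538
538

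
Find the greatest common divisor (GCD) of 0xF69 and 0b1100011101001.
Convert 0xF69 (hexadecimal) → 15×256 + 6×16 + 9 = 3945 (decimal)
Convert 0b1100011101001 (binary) → 4096 + 2048 + 128 + 64 + 32 + 8 + 1 = 6377 (decimal)
Compute gcd(3945, 6377) = 1
1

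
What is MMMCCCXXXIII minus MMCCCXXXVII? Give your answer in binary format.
Convert MMMCCCXXXIII (Roman numeral) → 1000 + 1000 + 1000 + 100 + 100 + 100 + 10 + 10 + 10 + 1 + 1 + 1 = 3333 (decimal)
Convert MMCCCXXXVII (Roman numeral) → 1000 + 1000 + 100 + 100 + 100 + 10 + 10 + 10 + 5 + 1 + 1 = 2337 (decimal)
Compute 3333 - 2337 = 996
Convert 996 (decimal) → 996 = 512 + 256 + 128 + 64 + 32 + 4 → 0b1111100100 (binary)
0b1111100100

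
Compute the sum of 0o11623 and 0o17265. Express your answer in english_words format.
Convert 0o11623 (octal) → 1×4096 + 1×512 + 6×64 + 2×8 + 3 = 5011 (decimal)
Convert 0o17265 (octal) → 1×4096 + 7×512 + 2×64 + 6×8 + 5 = 7861 (decimal)
Compute 5011 + 7861 = 12872
Convert 12872 (decimal) → 12872 = 12×1000 + 8×100 + 72 → twelve thousand eight hundred seventy-two (English words)
twelve thousand eight hundred seventy-two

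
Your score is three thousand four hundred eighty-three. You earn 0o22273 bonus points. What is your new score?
Convert three thousand four hundred eighty-three (English words) → 3×1000 + 4×100 + 83 = 3483 (decimal)
Convert 0o22273 (octal) → 2×4096 + 2×512 + 2×64 + 7×8 + 3 = 9403 (decimal)
Compute 3483 + 9403 = 12886
12886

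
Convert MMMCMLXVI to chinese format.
Convert MMMCMLXVI (Roman numeral) → 1000 + 1000 + 1000 + 900 + 50 + 10 + 5 + 1 = 3966 (decimal)
Convert 3966 (decimal) → 3966 = 3×1000 + 9×100 + 6×10 + 6 → 三千九百六十六 (Chinese numeral)
三千九百六十六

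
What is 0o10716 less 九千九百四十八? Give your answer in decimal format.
Convert 0o10716 (octal) → 1×4096 + 7×64 + 1×8 + 6 = 4558 (decimal)
Convert 九千九百四十八 (Chinese numeral) → 9×1000 + 9×100 + 4×10 + 8 = 9948 (decimal)
Compute 4558 - 9948 = -5390
-5390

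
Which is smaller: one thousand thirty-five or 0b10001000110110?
Convert one thousand thirty-five (English words) → 1×1000 + 35 = 1035 (decimal)
Convert 0b10001000110110 (binary) → 8192 + 512 + 32 + 16 + 4 + 2 = 8758 (decimal)
Compare 1035 vs 8758: smaller = 1035
1035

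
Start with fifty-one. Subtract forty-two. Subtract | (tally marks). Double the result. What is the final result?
Convert fifty-one (English words) → 51 (decimal)
Start: 51
Convert forty-two (English words) → 42 (decimal)
51 - 42 = 9
Convert | (tally marks) → 1 (decimal)
9 - 1 = 8
8 × 2 = 16
16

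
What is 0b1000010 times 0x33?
Convert 0b1000010 (binary) → 64 + 2 = 66 (decimal)
Convert 0x33 (hexadecimal) → 3×16 + 3 = 51 (decimal)
Compute 66 × 51 = 3366
3366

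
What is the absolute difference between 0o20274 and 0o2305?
Convert 0o20274 (octal) → 2×4096 + 2×64 + 7×8 + 4 = 8380 (decimal)
Convert 0o2305 (octal) → 2×512 + 3×64 + 5 = 1221 (decimal)
Compute |8380 - 1221| = 7159
7159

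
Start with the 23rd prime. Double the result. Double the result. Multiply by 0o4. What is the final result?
Convert the 23rd prime (prime index) → 83 (decimal)
Start: 83
83 × 2 = 166
166 × 2 = 332
Convert 0o4 (octal) → 4 (decimal)
332 × 4 = 1328
1328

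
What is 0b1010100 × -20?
Convert 0b1010100 (binary) → 64 + 16 + 4 = 84 (decimal)
Compute 84 × -20 = -1680
-1680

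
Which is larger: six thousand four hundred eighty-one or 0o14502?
Convert six thousand four hundred eighty-one (English words) → 6×1000 + 4×100 + 81 = 6481 (decimal)
Convert 0o14502 (octal) → 1×4096 + 4×512 + 5×64 + 2 = 6466 (decimal)
Compare 6481 vs 6466: larger = 6481
6481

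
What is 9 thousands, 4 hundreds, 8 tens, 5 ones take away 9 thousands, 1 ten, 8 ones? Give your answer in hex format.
Convert 9 thousands, 4 hundreds, 8 tens, 5 ones (place-value notation) → 9×1000 + 4×100 + 8×10 + 5 = 9485 (decimal)
Convert 9 thousands, 1 ten, 8 ones (place-value notation) → 9×1000 + 1×10 + 8 = 9018 (decimal)
Compute 9485 - 9018 = 467
Convert 467 (decimal) → 467 = 1×256 + 13×16 + 3 → 0x1D3 (hexadecimal)
0x1D3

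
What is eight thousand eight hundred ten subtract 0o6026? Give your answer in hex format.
Convert eight thousand eight hundred ten (English words) → 8×1000 + 8×100 + 10 = 8810 (decimal)
Convert 0o6026 (octal) → 6×512 + 2×8 + 6 = 3094 (decimal)
Compute 8810 - 3094 = 5716
Convert 5716 (decimal) → 5716 = 1×4096 + 6×256 + 5×16 + 4 → 0x1654 (hexadecimal)
0x1654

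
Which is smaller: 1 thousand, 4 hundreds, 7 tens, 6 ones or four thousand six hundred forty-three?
Convert 1 thousand, 4 hundreds, 7 tens, 6 ones (place-value notation) → 1×1000 + 4×100 + 7×10 + 6 = 1476 (decimal)
Convert four thousand six hundred forty-three (English words) → 4×1000 + 6×100 + 43 = 4643 (decimal)
Compare 1476 vs 4643: smaller = 1476
1476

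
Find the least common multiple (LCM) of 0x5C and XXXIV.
Convert 0x5C (hexadecimal) → 5×16 + 12 = 92 (decimal)
Convert XXXIV (Roman numeral) → 10 + 10 + 10 + 4 = 34 (decimal)
Compute lcm(92, 34) = 1564
1564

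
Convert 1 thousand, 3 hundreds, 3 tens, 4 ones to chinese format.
Convert 1 thousand, 3 hundreds, 3 tens, 4 ones (place-value notation) → 1×1000 + 3×100 + 3×10 + 4 = 1334 (decimal)
Convert 1334 (decimal) → 1334 = 1×1000 + 3×100 + 3×10 + 4 → 一千三百三十四 (Chinese numeral)
一千三百三十四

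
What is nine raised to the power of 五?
Convert nine (English words) → 9 (decimal)
Convert 五 (Chinese numeral) → 5 (decimal)
Compute 9 ^ 5 = 59049
59049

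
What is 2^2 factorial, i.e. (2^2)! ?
Convert 2^2 (power) → 4 (decimal)
Compute 4! = 24
24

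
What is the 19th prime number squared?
The 19th prime number = 67
Compute 67² = 67 × 67 = 4489
4489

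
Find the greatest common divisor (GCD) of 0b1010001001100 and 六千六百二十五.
Convert 0b1010001001100 (binary) → 4096 + 1024 + 64 + 8 + 4 = 5196 (decimal)
Convert 六千六百二十五 (Chinese numeral) → 6×1000 + 6×100 + 2×10 + 5 = 6625 (decimal)
Compute gcd(5196, 6625) = 1
1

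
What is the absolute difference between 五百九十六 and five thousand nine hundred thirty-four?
Convert 五百九十六 (Chinese numeral) → 5×100 + 9×10 + 6 = 596 (decimal)
Convert five thousand nine hundred thirty-four (English words) → 5×1000 + 9×100 + 34 = 5934 (decimal)
Compute |596 - 5934| = 5338
5338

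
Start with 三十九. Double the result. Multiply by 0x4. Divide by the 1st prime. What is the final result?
Convert 三十九 (Chinese numeral) → 3×10 + 9 = 39 (decimal)
Start: 39
39 × 2 = 78
Convert 0x4 (hexadecimal) → 4 (decimal)
78 × 4 = 312
Convert the 1st prime (prime index) → 2 (decimal)
312 ÷ 2 = 156
156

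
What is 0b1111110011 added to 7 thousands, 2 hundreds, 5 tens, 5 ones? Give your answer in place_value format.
Convert 0b1111110011 (binary) → 512 + 256 + 128 + 64 + 32 + 16 + 2 + 1 = 1011 (decimal)
Convert 7 thousands, 2 hundreds, 5 tens, 5 ones (place-value notation) → 7×1000 + 2×100 + 5×10 + 5 = 7255 (decimal)
Compute 1011 + 7255 = 8266
Convert 8266 (decimal) → 8266 = 8×1000 + 2×100 + 6×10 + 6 → 8 thousands, 2 hundreds, 6 tens, 6 ones (place-value notation)
8 thousands, 2 hundreds, 6 tens, 6 ones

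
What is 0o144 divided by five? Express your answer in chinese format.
Convert 0o144 (octal) → 1×64 + 4×8 + 4 = 100 (decimal)
Convert five (English words) → 5 (decimal)
Compute 100 ÷ 5 = 20
Convert 20 (decimal) → 20 = 2×10 → 二十 (Chinese numeral)
二十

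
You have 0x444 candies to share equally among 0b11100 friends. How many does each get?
Convert 0x444 (hexadecimal) → 4×256 + 4×16 + 4 = 1092 (decimal)
Convert 0b11100 (binary) → 16 + 8 + 4 = 28 (decimal)
Compute 1092 ÷ 28 = 39
39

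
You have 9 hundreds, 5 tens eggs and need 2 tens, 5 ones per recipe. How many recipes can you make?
Convert 9 hundreds, 5 tens (place-value notation) → 9×100 + 5×10 = 950 (decimal)
Convert 2 tens, 5 ones (place-value notation) → 2×10 + 5 = 25 (decimal)
Compute 950 ÷ 25 = 38
38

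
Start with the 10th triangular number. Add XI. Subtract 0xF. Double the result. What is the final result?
Convert the 10th triangular number (triangular index) → 10×11/2 = 55 (decimal)
Start: 55
Convert XI (Roman numeral) → 10 + 1 = 11 (decimal)
55 + 11 = 66
Convert 0xF (hexadecimal) → 15 (decimal)
66 - 15 = 51
51 × 2 = 102
102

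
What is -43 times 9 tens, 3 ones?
Convert 9 tens, 3 ones (place-value notation) → 9×10 + 3 = 93 (decimal)
Compute -43 × 93 = -3999
-3999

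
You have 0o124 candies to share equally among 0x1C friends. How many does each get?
Convert 0o124 (octal) → 1×64 + 2×8 + 4 = 84 (decimal)
Convert 0x1C (hexadecimal) → 1×16 + 12 = 28 (decimal)
Compute 84 ÷ 28 = 3
3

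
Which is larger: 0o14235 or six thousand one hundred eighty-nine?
Convert 0o14235 (octal) → 1×4096 + 4×512 + 2×64 + 3×8 + 5 = 6301 (decimal)
Convert six thousand one hundred eighty-nine (English words) → 6×1000 + 1×100 + 89 = 6189 (decimal)
Compare 6301 vs 6189: larger = 6301
6301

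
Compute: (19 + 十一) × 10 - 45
Convert 十一 (Chinese numeral) → 1×10 + 1 = 11 (decimal)
Expression in decimal: (19 + 11) × 10 - 45
Parentheses first: 19 + 11 = 30
Multiply: 30 × 10 = 300
Subtract: 300 - 45 = 255
255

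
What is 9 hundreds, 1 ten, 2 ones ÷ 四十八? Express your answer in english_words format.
Convert 9 hundreds, 1 ten, 2 ones (place-value notation) → 9×100 + 1×10 + 2 = 912 (decimal)
Convert 四十八 (Chinese numeral) → 4×10 + 8 = 48 (decimal)
Compute 912 ÷ 48 = 19
Convert 19 (decimal) → nineteen (English words)
nineteen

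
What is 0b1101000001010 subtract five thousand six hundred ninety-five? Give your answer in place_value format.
Convert 0b1101000001010 (binary) → 4096 + 2048 + 512 + 8 + 2 = 6666 (decimal)
Convert five thousand six hundred ninety-five (English words) → 5×1000 + 6×100 + 95 = 5695 (decimal)
Compute 6666 - 5695 = 971
Convert 971 (decimal) → 971 = 9×100 + 7×10 + 1 → 9 hundreds, 7 tens, 1 one (place-value notation)
9 hundreds, 7 tens, 1 one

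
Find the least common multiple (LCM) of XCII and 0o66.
Convert XCII (Roman numeral) → 90 + 1 + 1 = 92 (decimal)
Convert 0o66 (octal) → 6×8 + 6 = 54 (decimal)
Compute lcm(92, 54) = 2484
2484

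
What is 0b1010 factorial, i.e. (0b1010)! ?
Convert 0b1010 (binary) → 8 + 2 = 10 (decimal)
Compute 10! = 3628800
3628800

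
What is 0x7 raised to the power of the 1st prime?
Convert 0x7 (hexadecimal) → 7 (decimal)
Convert the 1st prime (prime index) → 2 (decimal)
Compute 7 ^ 2 = 49
49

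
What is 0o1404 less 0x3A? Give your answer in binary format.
Convert 0o1404 (octal) → 1×512 + 4×64 + 4 = 772 (decimal)
Convert 0x3A (hexadecimal) → 3×16 + 10 = 58 (decimal)
Compute 772 - 58 = 714
Convert 714 (decimal) → 714 = 512 + 128 + 64 + 8 + 2 → 0b1011001010 (binary)
0b1011001010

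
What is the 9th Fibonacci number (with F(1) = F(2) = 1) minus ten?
The 9th Fibonacci number (with F(1) = F(2) = 1): 1, 1, 2, 3, 5, 8, 13, 21, 34 → 34
Convert ten (English words) → 10 (decimal)
Compute 34 - 10 = 24
24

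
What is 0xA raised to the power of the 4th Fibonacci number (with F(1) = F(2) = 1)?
Convert 0xA (hexadecimal) → 10 (decimal)
Convert the 4th Fibonacci number (with F(1) = F(2) = 1) (Fibonacci index) → 1, 1, 2, 3 → 3 (decimal)
Compute 10 ^ 3 = 1000
1000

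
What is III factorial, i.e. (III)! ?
Convert III (Roman numeral) → 1 + 1 + 1 = 3 (decimal)
Compute 3! = 6
6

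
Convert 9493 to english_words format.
Convert 9493 (decimal) → 9493 = 9×1000 + 4×100 + 93 → nine thousand four hundred ninety-three (English words)
nine thousand four hundred ninety-three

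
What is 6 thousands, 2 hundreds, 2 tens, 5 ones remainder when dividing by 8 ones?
Convert 6 thousands, 2 hundreds, 2 tens, 5 ones (place-value notation) → 6×1000 + 2×100 + 2×10 + 5 = 6225 (decimal)
Convert 8 ones (place-value notation) → 8 (decimal)
Compute 6225 mod 8 = 1
1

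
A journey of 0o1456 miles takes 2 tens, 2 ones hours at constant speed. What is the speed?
Convert 0o1456 (octal) → 1×512 + 4×64 + 5×8 + 6 = 814 (decimal)
Convert 2 tens, 2 ones (place-value notation) → 2×10 + 2 = 22 (decimal)
Compute 814 ÷ 22 = 37
37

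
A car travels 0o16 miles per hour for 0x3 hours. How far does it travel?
Convert 0o16 (octal) → 1×8 + 6 = 14 (decimal)
Convert 0x3 (hexadecimal) → 3 (decimal)
Compute 14 × 3 = 42
42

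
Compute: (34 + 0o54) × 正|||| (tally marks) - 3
Convert 0o54 (octal) → 5×8 + 4 = 44 (decimal)
Convert 正|||| (tally marks) → 5 + 4 = 9 (decimal)
Expression in decimal: (34 + 44) × 9 - 3
Parentheses first: 34 + 44 = 78
Multiply: 78 × 9 = 702
Subtract: 702 - 3 = 699
699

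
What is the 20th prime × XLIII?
Convert the 20th prime (prime index) → 71 (decimal)
Convert XLIII (Roman numeral) → 40 + 1 + 1 + 1 = 43 (decimal)
Compute 71 × 43 = 3053
3053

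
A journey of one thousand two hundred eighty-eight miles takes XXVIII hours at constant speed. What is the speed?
Convert one thousand two hundred eighty-eight (English words) → 1×1000 + 2×100 + 88 = 1288 (decimal)
Convert XXVIII (Roman numeral) → 10 + 10 + 5 + 1 + 1 + 1 = 28 (decimal)
Compute 1288 ÷ 28 = 46
46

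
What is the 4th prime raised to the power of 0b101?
Convert the 4th prime (prime index) → 7 (decimal)
Convert 0b101 (binary) → 4 + 1 = 5 (decimal)
Compute 7 ^ 5 = 16807
16807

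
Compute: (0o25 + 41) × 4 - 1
Convert 0o25 (octal) → 2×8 + 5 = 21 (decimal)
Expression in decimal: (21 + 41) × 4 - 1
Parentheses first: 21 + 41 = 62
Multiply: 62 × 4 = 248
Subtract: 248 - 1 = 247
247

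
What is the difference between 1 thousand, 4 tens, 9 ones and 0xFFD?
Convert 1 thousand, 4 tens, 9 ones (place-value notation) → 1×1000 + 4×10 + 9 = 1049 (decimal)
Convert 0xFFD (hexadecimal) → 15×256 + 15×16 + 13 = 4093 (decimal)
Difference: |1049 - 4093| = 3044
3044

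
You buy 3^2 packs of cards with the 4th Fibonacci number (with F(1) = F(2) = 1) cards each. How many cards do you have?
Convert the 4th Fibonacci number (with F(1) = F(2) = 1) (Fibonacci index) → 1, 1, 2, 3 → 3 (decimal)
Convert 3^2 (power) → 9 (decimal)
Compute 3 × 9 = 27
27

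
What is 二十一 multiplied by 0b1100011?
Convert 二十一 (Chinese numeral) → 2×10 + 1 = 21 (decimal)
Convert 0b1100011 (binary) → 64 + 32 + 2 + 1 = 99 (decimal)
Compute 21 × 99 = 2079
2079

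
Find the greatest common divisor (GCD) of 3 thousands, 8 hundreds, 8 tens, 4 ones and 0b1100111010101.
Convert 3 thousands, 8 hundreds, 8 tens, 4 ones (place-value notation) → 3×1000 + 8×100 + 8×10 + 4 = 3884 (decimal)
Convert 0b1100111010101 (binary) → 4096 + 2048 + 256 + 128 + 64 + 16 + 4 + 1 = 6613 (decimal)
Compute gcd(3884, 6613) = 1
1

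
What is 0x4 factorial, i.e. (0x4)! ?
Convert 0x4 (hexadecimal) → 4 (decimal)
Compute 4! = 24
24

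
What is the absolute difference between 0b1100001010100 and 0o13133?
Convert 0b1100001010100 (binary) → 4096 + 2048 + 64 + 16 + 4 = 6228 (decimal)
Convert 0o13133 (octal) → 1×4096 + 3×512 + 1×64 + 3×8 + 3 = 5723 (decimal)
Compute |6228 - 5723| = 505
505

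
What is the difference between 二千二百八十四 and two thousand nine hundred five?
Convert 二千二百八十四 (Chinese numeral) → 2×1000 + 2×100 + 8×10 + 4 = 2284 (decimal)
Convert two thousand nine hundred five (English words) → 2×1000 + 9×100 + 5 = 2905 (decimal)
Difference: |2284 - 2905| = 621
621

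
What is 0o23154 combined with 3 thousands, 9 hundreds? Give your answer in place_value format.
Convert 0o23154 (octal) → 2×4096 + 3×512 + 1×64 + 5×8 + 4 = 9836 (decimal)
Convert 3 thousands, 9 hundreds (place-value notation) → 3×1000 + 9×100 = 3900 (decimal)
Compute 9836 + 3900 = 13736
Convert 13736 (decimal) → 13736 = 13×1000 + 7×100 + 3×10 + 6 → 13 thousands, 7 hundreds, 3 tens, 6 ones (place-value notation)
13 thousands, 7 hundreds, 3 tens, 6 ones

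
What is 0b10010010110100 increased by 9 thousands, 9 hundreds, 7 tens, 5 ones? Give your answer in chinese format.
Convert 0b10010010110100 (binary) → 8192 + 1024 + 128 + 32 + 16 + 4 = 9396 (decimal)
Convert 9 thousands, 9 hundreds, 7 tens, 5 ones (place-value notation) → 9×1000 + 9×100 + 7×10 + 5 = 9975 (decimal)
Compute 9396 + 9975 = 19371
Convert 19371 (decimal) → 19371 = 1×10000 + 9×1000 + 3×100 + 7×10 + 1 → 一万九千三百七十一 (Chinese numeral)
一万九千三百七十一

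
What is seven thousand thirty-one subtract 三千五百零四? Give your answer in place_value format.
Convert seven thousand thirty-one (English words) → 7×1000 + 31 = 7031 (decimal)
Convert 三千五百零四 (Chinese numeral) → 3×1000 + 5×100 + 4 = 3504 (decimal)
Compute 7031 - 3504 = 3527
Convert 3527 (decimal) → 3527 = 3×1000 + 5×100 + 2×10 + 7 → 3 thousands, 5 hundreds, 2 tens, 7 ones (place-value notation)
3 thousands, 5 hundreds, 2 tens, 7 ones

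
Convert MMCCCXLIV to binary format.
Convert MMCCCXLIV (Roman numeral) → 1000 + 1000 + 100 + 100 + 100 + 40 + 4 = 2344 (decimal)
Convert 2344 (decimal) → 2344 = 2048 + 256 + 32 + 8 → 0b100100101000 (binary)
0b100100101000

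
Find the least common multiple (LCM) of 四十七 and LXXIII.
Convert 四十七 (Chinese numeral) → 4×10 + 7 = 47 (decimal)
Convert LXXIII (Roman numeral) → 50 + 10 + 10 + 1 + 1 + 1 = 73 (decimal)
Compute lcm(47, 73) = 3431
3431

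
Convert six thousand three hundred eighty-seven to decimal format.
Convert six thousand three hundred eighty-seven (English words) → 6×1000 + 3×100 + 87 = 6387 (decimal)
6387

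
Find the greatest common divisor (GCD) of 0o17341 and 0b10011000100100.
Convert 0o17341 (octal) → 1×4096 + 7×512 + 3×64 + 4×8 + 1 = 7905 (decimal)
Convert 0b10011000100100 (binary) → 8192 + 1024 + 512 + 32 + 4 = 9764 (decimal)
Compute gcd(7905, 9764) = 1
1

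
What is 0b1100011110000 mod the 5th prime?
Convert 0b1100011110000 (binary) → 4096 + 2048 + 128 + 64 + 32 + 16 = 6384 (decimal)
Convert the 5th prime (prime index) → 11 (decimal)
Compute 6384 mod 11 = 4
4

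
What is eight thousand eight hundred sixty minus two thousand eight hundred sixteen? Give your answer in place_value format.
Convert eight thousand eight hundred sixty (English words) → 8×1000 + 8×100 + 60 = 8860 (decimal)
Convert two thousand eight hundred sixteen (English words) → 2×1000 + 8×100 + 16 = 2816 (decimal)
Compute 8860 - 2816 = 6044
Convert 6044 (decimal) → 6044 = 6×1000 + 4×10 + 4 → 6 thousands, 4 tens, 4 ones (place-value notation)
6 thousands, 4 tens, 4 ones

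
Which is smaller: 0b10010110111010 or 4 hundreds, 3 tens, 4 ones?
Convert 0b10010110111010 (binary) → 8192 + 1024 + 256 + 128 + 32 + 16 + 8 + 2 = 9658 (decimal)
Convert 4 hundreds, 3 tens, 4 ones (place-value notation) → 4×100 + 3×10 + 4 = 434 (decimal)
Compare 9658 vs 434: smaller = 434
434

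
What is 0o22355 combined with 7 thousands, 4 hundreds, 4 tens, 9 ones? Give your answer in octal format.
Convert 0o22355 (octal) → 2×4096 + 2×512 + 3×64 + 5×8 + 5 = 9453 (decimal)
Convert 7 thousands, 4 hundreds, 4 tens, 9 ones (place-value notation) → 7×1000 + 4×100 + 4×10 + 9 = 7449 (decimal)
Compute 9453 + 7449 = 16902
Convert 16902 (decimal) → 16902 = 4×4096 + 1×512 + 6 → 0o41006 (octal)
0o41006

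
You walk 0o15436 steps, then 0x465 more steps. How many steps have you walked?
Convert 0o15436 (octal) → 1×4096 + 5×512 + 4×64 + 3×8 + 6 = 6942 (decimal)
Convert 0x465 (hexadecimal) → 4×256 + 6×16 + 5 = 1125 (decimal)
Compute 6942 + 1125 = 8067
8067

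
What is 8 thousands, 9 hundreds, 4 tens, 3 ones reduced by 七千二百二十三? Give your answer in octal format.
Convert 8 thousands, 9 hundreds, 4 tens, 3 ones (place-value notation) → 8×1000 + 9×100 + 4×10 + 3 = 8943 (decimal)
Convert 七千二百二十三 (Chinese numeral) → 7×1000 + 2×100 + 2×10 + 3 = 7223 (decimal)
Compute 8943 - 7223 = 1720
Convert 1720 (decimal) → 1720 = 3×512 + 2×64 + 7×8 → 0o3270 (octal)
0o3270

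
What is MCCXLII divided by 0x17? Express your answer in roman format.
Convert MCCXLII (Roman numeral) → 1000 + 100 + 100 + 40 + 1 + 1 = 1242 (decimal)
Convert 0x17 (hexadecimal) → 1×16 + 7 = 23 (decimal)
Compute 1242 ÷ 23 = 54
Convert 54 (decimal) → 54 = 50 + 4 → LIV (Roman numeral)
LIV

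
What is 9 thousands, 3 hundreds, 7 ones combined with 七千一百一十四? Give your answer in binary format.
Convert 9 thousands, 3 hundreds, 7 ones (place-value notation) → 9×1000 + 3×100 + 7 = 9307 (decimal)
Convert 七千一百一十四 (Chinese numeral) → 7×1000 + 1×100 + 1×10 + 4 = 7114 (decimal)
Compute 9307 + 7114 = 16421
Convert 16421 (decimal) → 16421 = 16384 + 32 + 4 + 1 → 0b100000000100101 (binary)
0b100000000100101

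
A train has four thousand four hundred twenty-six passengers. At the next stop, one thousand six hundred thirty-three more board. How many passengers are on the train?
Convert four thousand four hundred twenty-six (English words) → 4×1000 + 4×100 + 26 = 4426 (decimal)
Convert one thousand six hundred thirty-three (English words) → 1×1000 + 6×100 + 33 = 1633 (decimal)
Compute 4426 + 1633 = 6059
6059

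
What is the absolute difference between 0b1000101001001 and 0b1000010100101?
Convert 0b1000101001001 (binary) → 4096 + 256 + 64 + 8 + 1 = 4425 (decimal)
Convert 0b1000010100101 (binary) → 4096 + 128 + 32 + 4 + 1 = 4261 (decimal)
Compute |4425 - 4261| = 164
164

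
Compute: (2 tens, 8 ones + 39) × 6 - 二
Convert 2 tens, 8 ones (place-value notation) → 2×10 + 8 = 28 (decimal)
Convert 二 (Chinese numeral) → 2 (decimal)
Expression in decimal: (28 + 39) × 6 - 2
Parentheses first: 28 + 39 = 67
Multiply: 67 × 6 = 402
Subtract: 402 - 2 = 400
400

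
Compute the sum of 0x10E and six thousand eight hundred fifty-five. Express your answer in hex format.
Convert 0x10E (hexadecimal) → 1×256 + 14 = 270 (decimal)
Convert six thousand eight hundred fifty-five (English words) → 6×1000 + 8×100 + 55 = 6855 (decimal)
Compute 270 + 6855 = 7125
Convert 7125 (decimal) → 7125 = 1×4096 + 11×256 + 13×16 + 5 → 0x1BD5 (hexadecimal)
0x1BD5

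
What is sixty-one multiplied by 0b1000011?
Convert sixty-one (English words) → 61 (decimal)
Convert 0b1000011 (binary) → 64 + 2 + 1 = 67 (decimal)
Compute 61 × 67 = 4087
4087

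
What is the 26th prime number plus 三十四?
The 26th prime number = 101
Convert 三十四 (Chinese numeral) → 3×10 + 4 = 34 (decimal)
Compute 101 + 34 = 135
135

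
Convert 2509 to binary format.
Convert 2509 (decimal) → 2509 = 2048 + 256 + 128 + 64 + 8 + 4 + 1 → 0b100111001101 (binary)
0b100111001101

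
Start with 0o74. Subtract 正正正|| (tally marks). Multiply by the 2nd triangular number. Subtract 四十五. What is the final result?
Convert 0o74 (octal) → 7×8 + 4 = 60 (decimal)
Start: 60
Convert 正正正|| (tally marks) → 5 + 5 + 5 + 2 = 17 (decimal)
60 - 17 = 43
Convert the 2nd triangular number (triangular index) → 2×3/2 = 3 (decimal)
43 × 3 = 129
Convert 四十五 (Chinese numeral) → 4×10 + 5 = 45 (decimal)
129 - 45 = 84
84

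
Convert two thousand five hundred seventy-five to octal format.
Convert two thousand five hundred seventy-five (English words) → 2×1000 + 5×100 + 75 = 2575 (decimal)
Convert 2575 (decimal) → 2575 = 5×512 + 1×8 + 7 → 0o5017 (octal)
0o5017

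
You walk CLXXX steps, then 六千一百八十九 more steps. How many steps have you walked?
Convert CLXXX (Roman numeral) → 100 + 50 + 10 + 10 + 10 = 180 (decimal)
Convert 六千一百八十九 (Chinese numeral) → 6×1000 + 1×100 + 8×10 + 9 = 6189 (decimal)
Compute 180 + 6189 = 6369
6369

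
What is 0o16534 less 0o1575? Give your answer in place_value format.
Convert 0o16534 (octal) → 1×4096 + 6×512 + 5×64 + 3×8 + 4 = 7516 (decimal)
Convert 0o1575 (octal) → 1×512 + 5×64 + 7×8 + 5 = 893 (decimal)
Compute 7516 - 893 = 6623
Convert 6623 (decimal) → 6623 = 6×1000 + 6×100 + 2×10 + 3 → 6 thousands, 6 hundreds, 2 tens, 3 ones (place-value notation)
6 thousands, 6 hundreds, 2 tens, 3 ones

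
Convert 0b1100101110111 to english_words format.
Convert 0b1100101110111 (binary) → 4096 + 2048 + 256 + 64 + 32 + 16 + 4 + 2 + 1 = 6519 (decimal)
Convert 6519 (decimal) → 6519 = 6×1000 + 5×100 + 19 → six thousand five hundred nineteen (English words)
six thousand five hundred nineteen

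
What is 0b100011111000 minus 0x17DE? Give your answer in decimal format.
Convert 0b100011111000 (binary) → 2048 + 128 + 64 + 32 + 16 + 8 = 2296 (decimal)
Convert 0x17DE (hexadecimal) → 1×4096 + 7×256 + 13×16 + 14 = 6110 (decimal)
Compute 2296 - 6110 = -3814
-3814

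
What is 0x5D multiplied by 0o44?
Convert 0x5D (hexadecimal) → 5×16 + 13 = 93 (decimal)
Convert 0o44 (octal) → 4×8 + 4 = 36 (decimal)
Compute 93 × 36 = 3348
3348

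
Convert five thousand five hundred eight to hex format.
Convert five thousand five hundred eight (English words) → 5×1000 + 5×100 + 8 = 5508 (decimal)
Convert 5508 (decimal) → 5508 = 1×4096 + 5×256 + 8×16 + 4 → 0x1584 (hexadecimal)
0x1584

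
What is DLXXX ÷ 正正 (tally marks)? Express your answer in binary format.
Convert DLXXX (Roman numeral) → 500 + 50 + 10 + 10 + 10 = 580 (decimal)
Convert 正正 (tally marks) → 5 + 5 = 10 (decimal)
Compute 580 ÷ 10 = 58
Convert 58 (decimal) → 58 = 32 + 16 + 8 + 2 → 0b111010 (binary)
0b111010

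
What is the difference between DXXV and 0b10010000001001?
Convert DXXV (Roman numeral) → 500 + 10 + 10 + 5 = 525 (decimal)
Convert 0b10010000001001 (binary) → 8192 + 1024 + 8 + 1 = 9225 (decimal)
Difference: |525 - 9225| = 8700
8700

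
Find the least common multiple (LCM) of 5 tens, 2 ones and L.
Convert 5 tens, 2 ones (place-value notation) → 5×10 + 2 = 52 (decimal)
Convert L (Roman numeral) → 50 (decimal)
Compute lcm(52, 50) = 1300
1300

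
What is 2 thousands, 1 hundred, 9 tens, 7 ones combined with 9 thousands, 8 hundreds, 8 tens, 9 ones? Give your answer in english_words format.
Convert 2 thousands, 1 hundred, 9 tens, 7 ones (place-value notation) → 2×1000 + 1×100 + 9×10 + 7 = 2197 (decimal)
Convert 9 thousands, 8 hundreds, 8 tens, 9 ones (place-value notation) → 9×1000 + 8×100 + 8×10 + 9 = 9889 (decimal)
Compute 2197 + 9889 = 12086
Convert 12086 (decimal) → 12086 = 12×1000 + 86 → twelve thousand eighty-six (English words)
twelve thousand eighty-six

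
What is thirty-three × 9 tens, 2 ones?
Convert thirty-three (English words) → 33 (decimal)
Convert 9 tens, 2 ones (place-value notation) → 9×10 + 2 = 92 (decimal)
Compute 33 × 92 = 3036
3036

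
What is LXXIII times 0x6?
Convert LXXIII (Roman numeral) → 50 + 10 + 10 + 1 + 1 + 1 = 73 (decimal)
Convert 0x6 (hexadecimal) → 6 (decimal)
Compute 73 × 6 = 438
438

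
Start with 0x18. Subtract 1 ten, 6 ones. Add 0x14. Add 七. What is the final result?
Convert 0x18 (hexadecimal) → 1×16 + 8 = 24 (decimal)
Start: 24
Convert 1 ten, 6 ones (place-value notation) → 1×10 + 6 = 16 (decimal)
24 - 16 = 8
Convert 0x14 (hexadecimal) → 1×16 + 4 = 20 (decimal)
8 + 20 = 28
Convert 七 (Chinese numeral) → 7 (decimal)
28 + 7 = 35
35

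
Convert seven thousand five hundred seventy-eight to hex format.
Convert seven thousand five hundred seventy-eight (English words) → 7×1000 + 5×100 + 78 = 7578 (decimal)
Convert 7578 (decimal) → 7578 = 1×4096 + 13×256 + 9×16 + 10 → 0x1D9A (hexadecimal)
0x1D9A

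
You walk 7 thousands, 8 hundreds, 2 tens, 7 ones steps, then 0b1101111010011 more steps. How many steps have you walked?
Convert 7 thousands, 8 hundreds, 2 tens, 7 ones (place-value notation) → 7×1000 + 8×100 + 2×10 + 7 = 7827 (decimal)
Convert 0b1101111010011 (binary) → 4096 + 2048 + 512 + 256 + 128 + 64 + 16 + 2 + 1 = 7123 (decimal)
Compute 7827 + 7123 = 14950
14950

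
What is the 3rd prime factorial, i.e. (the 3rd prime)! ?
Convert the 3rd prime (prime index) → 5 (decimal)
Compute 5! = 120
120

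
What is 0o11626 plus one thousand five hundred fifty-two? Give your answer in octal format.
Convert 0o11626 (octal) → 1×4096 + 1×512 + 6×64 + 2×8 + 6 = 5014 (decimal)
Convert one thousand five hundred fifty-two (English words) → 1×1000 + 5×100 + 52 = 1552 (decimal)
Compute 5014 + 1552 = 6566
Convert 6566 (decimal) → 6566 = 1×4096 + 4×512 + 6×64 + 4×8 + 6 → 0o14646 (octal)
0o14646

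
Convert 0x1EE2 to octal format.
Convert 0x1EE2 (hexadecimal) → 1×4096 + 14×256 + 14×16 + 2 = 7906 (decimal)
Convert 7906 (decimal) → 7906 = 1×4096 + 7×512 + 3×64 + 4×8 + 2 → 0o17342 (octal)
0o17342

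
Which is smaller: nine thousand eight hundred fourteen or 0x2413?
Convert nine thousand eight hundred fourteen (English words) → 9×1000 + 8×100 + 14 = 9814 (decimal)
Convert 0x2413 (hexadecimal) → 2×4096 + 4×256 + 1×16 + 3 = 9235 (decimal)
Compare 9814 vs 9235: smaller = 9235
9235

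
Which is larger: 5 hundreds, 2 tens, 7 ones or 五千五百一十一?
Convert 5 hundreds, 2 tens, 7 ones (place-value notation) → 5×100 + 2×10 + 7 = 527 (decimal)
Convert 五千五百一十一 (Chinese numeral) → 5×1000 + 5×100 + 1×10 + 1 = 5511 (decimal)
Compare 527 vs 5511: larger = 5511
5511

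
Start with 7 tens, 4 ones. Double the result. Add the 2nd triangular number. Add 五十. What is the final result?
Convert 7 tens, 4 ones (place-value notation) → 7×10 + 4 = 74 (decimal)
Start: 74
74 × 2 = 148
Convert the 2nd triangular number (triangular index) → 2×3/2 = 3 (decimal)
148 + 3 = 151
Convert 五十 (Chinese numeral) → 5×10 = 50 (decimal)
151 + 50 = 201
201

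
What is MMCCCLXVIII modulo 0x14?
Convert MMCCCLXVIII (Roman numeral) → 1000 + 1000 + 100 + 100 + 100 + 50 + 10 + 5 + 1 + 1 + 1 = 2368 (decimal)
Convert 0x14 (hexadecimal) → 1×16 + 4 = 20 (decimal)
Compute 2368 mod 20 = 8
8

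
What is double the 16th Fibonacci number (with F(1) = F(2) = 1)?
The 16th Fibonacci number (with F(1) = F(2) = 1) = 987
Compute 987 × 2 = 1974
1974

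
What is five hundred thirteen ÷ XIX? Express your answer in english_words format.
Convert five hundred thirteen (English words) → 5×100 + 13 = 513 (decimal)
Convert XIX (Roman numeral) → 10 + 9 = 19 (decimal)
Compute 513 ÷ 19 = 27
Convert 27 (decimal) → twenty-seven (English words)
twenty-seven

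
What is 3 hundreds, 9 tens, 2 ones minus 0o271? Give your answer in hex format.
Convert 3 hundreds, 9 tens, 2 ones (place-value notation) → 3×100 + 9×10 + 2 = 392 (decimal)
Convert 0o271 (octal) → 2×64 + 7×8 + 1 = 185 (decimal)
Compute 392 - 185 = 207
Convert 207 (decimal) → 207 = 12×16 + 15 → 0xCF (hexadecimal)
0xCF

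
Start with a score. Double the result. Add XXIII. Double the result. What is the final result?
Convert a score (colloquial) → 20 (decimal)
Start: 20
20 × 2 = 40
Convert XXIII (Roman numeral) → 10 + 10 + 1 + 1 + 1 = 23 (decimal)
40 + 23 = 63
63 × 2 = 126
126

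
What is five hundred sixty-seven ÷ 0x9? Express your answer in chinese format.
Convert five hundred sixty-seven (English words) → 5×100 + 67 = 567 (decimal)
Convert 0x9 (hexadecimal) → 9 (decimal)
Compute 567 ÷ 9 = 63
Convert 63 (decimal) → 63 = 6×10 + 3 → 六十三 (Chinese numeral)
六十三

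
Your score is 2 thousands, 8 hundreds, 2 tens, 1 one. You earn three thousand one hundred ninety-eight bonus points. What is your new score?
Convert 2 thousands, 8 hundreds, 2 tens, 1 one (place-value notation) → 2×1000 + 8×100 + 2×10 + 1 = 2821 (decimal)
Convert three thousand one hundred ninety-eight (English words) → 3×1000 + 1×100 + 98 = 3198 (decimal)
Compute 2821 + 3198 = 6019
6019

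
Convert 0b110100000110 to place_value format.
Convert 0b110100000110 (binary) → 2048 + 1024 + 256 + 4 + 2 = 3334 (decimal)
Convert 3334 (decimal) → 3334 = 3×1000 + 3×100 + 3×10 + 4 → 3 thousands, 3 hundreds, 3 tens, 4 ones (place-value notation)
3 thousands, 3 hundreds, 3 tens, 4 ones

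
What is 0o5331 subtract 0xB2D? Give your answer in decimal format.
Convert 0o5331 (octal) → 5×512 + 3×64 + 3×8 + 1 = 2777 (decimal)
Convert 0xB2D (hexadecimal) → 11×256 + 2×16 + 13 = 2861 (decimal)
Compute 2777 - 2861 = -84
-84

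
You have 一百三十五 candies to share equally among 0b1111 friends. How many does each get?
Convert 一百三十五 (Chinese numeral) → 1×100 + 3×10 + 5 = 135 (decimal)
Convert 0b1111 (binary) → 8 + 4 + 2 + 1 = 15 (decimal)
Compute 135 ÷ 15 = 9
9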